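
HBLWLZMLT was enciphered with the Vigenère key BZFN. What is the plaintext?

Repeat the key across the ciphertext: BZFNBZFNB
H(7)−B(1): 6 → G
B(1)−Z(25): -24≡2 → C
L(11)−F(5): 6 → G
W(22)−N(13): 9 → J
L(11)−B(1): 10 → K
Z(25)−Z(25): 0 → A
M(12)−F(5): 7 → H
L(11)−N(13): -2≡24 → Y
T(19)−B(1): 18 → S

GCGJKAHYS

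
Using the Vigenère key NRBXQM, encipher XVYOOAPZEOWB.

KMZLEMCQFLMN

Repeat the key across the message: NRBXQMNRBXQM
X(23)+N(13): 36≡10 → K
V(21)+R(17): 38≡12 → M
Y(24)+B(1): 25 → Z
O(14)+X(23): 37≡11 → L
O(14)+Q(16): 30≡4 → E
A(0)+M(12): 12 → M
P(15)+N(13): 28≡2 → C
Z(25)+R(17): 42≡16 → Q
E(4)+B(1): 5 → F
O(14)+X(23): 37≡11 → L
W(22)+Q(16): 38≡12 → M
B(1)+M(12): 13 → N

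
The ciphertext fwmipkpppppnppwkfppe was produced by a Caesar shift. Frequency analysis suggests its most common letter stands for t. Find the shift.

22

The most frequent ciphertext letter is p (appears 10 times).
p is position 15; t is position 19.
Shift = -4≡22.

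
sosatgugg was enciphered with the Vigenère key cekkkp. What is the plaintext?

qkiqjrscw

Repeat the key across the ciphertext: cekkkpcek
s(18)−c(2): 16 → q
o(14)−e(4): 10 → k
s(18)−k(10): 8 → i
a(0)−k(10): -10≡16 → q
t(19)−k(10): 9 → j
g(6)−p(15): -9≡17 → r
u(20)−c(2): 18 → s
g(6)−e(4): 2 → c
g(6)−k(10): -4≡22 → w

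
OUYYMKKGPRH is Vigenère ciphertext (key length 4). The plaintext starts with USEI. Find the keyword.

UCUQ

Subtract each crib letter from the matching ciphertext letter (mod 26):
O(14)−U(20)=-6≡20 → U
U(20)−S(18)=2 → C
Y(24)−E(4)=20 → U
Y(24)−I(8)=16 → Q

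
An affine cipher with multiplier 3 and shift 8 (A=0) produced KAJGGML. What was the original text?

The inverse of 3 mod 26 is 9, since 3·9=27≡1. Apply D(y)=9·(y−8) mod 26:
K(10): 9·(10−8)=18 → S
A(0): 9·(0−8)=-72≡6 → G
J(9): 9·(9−8)=9 → J
G(6): 9·(6−8)=-18≡8 → I
G(6): 9·(6−8)=-18≡8 → I
M(12): 9·(12−8)=36≡10 → K
L(11): 9·(11−8)=27≡1 → B

SGJIIKB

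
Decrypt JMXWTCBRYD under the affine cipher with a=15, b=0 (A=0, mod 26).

LGFYDOHPMV

The inverse of 15 mod 26 is 7, since 15·7=105≡1. Apply D(y)=7·(y−0) mod 26:
J(9): 7·(9−0)=63≡11 → L
M(12): 7·(12−0)=84≡6 → G
X(23): 7·(23−0)=161≡5 → F
W(22): 7·(22−0)=154≡24 → Y
T(19): 7·(19−0)=133≡3 → D
C(2): 7·(2−0)=14 → O
B(1): 7·(1−0)=7 → H
R(17): 7·(17−0)=119≡15 → P
Y(24): 7·(24−0)=168≡12 → M
D(3): 7·(3−0)=21 → V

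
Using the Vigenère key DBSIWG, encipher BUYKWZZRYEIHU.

EVQSSFCSQMENX

Repeat the key across the message: DBSIWGDBSIWGD
B(1)+D(3): 4 → E
U(20)+B(1): 21 → V
Y(24)+S(18): 42≡16 → Q
K(10)+I(8): 18 → S
W(22)+W(22): 44≡18 → S
Z(25)+G(6): 31≡5 → F
Z(25)+D(3): 28≡2 → C
R(17)+B(1): 18 → S
Y(24)+S(18): 42≡16 → Q
E(4)+I(8): 12 → M
I(8)+W(22): 30≡4 → E
H(7)+G(6): 13 → N
U(20)+D(3): 23 → X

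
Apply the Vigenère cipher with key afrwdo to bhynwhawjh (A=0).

Repeat the key across the message: afrwdoafrw
b(1)+a(0): 1 → b
h(7)+f(5): 12 → m
y(24)+r(17): 41≡15 → p
n(13)+w(22): 35≡9 → j
w(22)+d(3): 25 → z
h(7)+o(14): 21 → v
a(0)+a(0): 0 → a
w(22)+f(5): 27≡1 → b
j(9)+r(17): 26≡0 → a
h(7)+w(22): 29≡3 → d

bmpjzvabad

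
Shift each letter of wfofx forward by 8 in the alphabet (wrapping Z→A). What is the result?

enwnf

w(22): 22+8=30≡4 → e
f(5): 5+8=13 → n
o(14): 14+8=22 → w
f(5): 5+8=13 → n
x(23): 23+8=31≡5 → f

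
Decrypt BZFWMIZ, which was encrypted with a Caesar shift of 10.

B(1): 1−10=-9≡17 → R
Z(25): 25−10=15 → P
F(5): 5−10=-5≡21 → V
W(22): 22−10=12 → M
M(12): 12−10=2 → C
I(8): 8−10=-2≡24 → Y
Z(25): 25−10=15 → P

RPVMCYP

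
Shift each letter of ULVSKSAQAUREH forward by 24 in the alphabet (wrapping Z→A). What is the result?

U(20): 20+24=44≡18 → S
L(11): 11+24=35≡9 → J
V(21): 21+24=45≡19 → T
S(18): 18+24=42≡16 → Q
K(10): 10+24=34≡8 → I
S(18): 18+24=42≡16 → Q
A(0): 0+24=24 → Y
Q(16): 16+24=40≡14 → O
A(0): 0+24=24 → Y
U(20): 20+24=44≡18 → S
R(17): 17+24=41≡15 → P
E(4): 4+24=28≡2 → C
H(7): 7+24=31≡5 → F

SJTQIQYOYSPCF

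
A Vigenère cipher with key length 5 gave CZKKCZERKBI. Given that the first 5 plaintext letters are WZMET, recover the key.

Subtract each crib letter from the matching ciphertext letter (mod 26):
C(2)−W(22)=-20≡6 → G
Z(25)−Z(25)=0 → A
K(10)−M(12)=-2≡24 → Y
K(10)−E(4)=6 → G
C(2)−T(19)=-17≡9 → J

GAYGJ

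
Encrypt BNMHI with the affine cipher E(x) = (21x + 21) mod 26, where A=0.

B(1): 21·1+21=42≡16 → Q
N(13): 21·13+21=294≡8 → I
M(12): 21·12+21=273≡13 → N
H(7): 21·7+21=168≡12 → M
I(8): 21·8+21=189≡7 → H

QINMH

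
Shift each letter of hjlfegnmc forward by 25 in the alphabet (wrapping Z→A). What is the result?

h(7): 7+25=32≡6 → g
j(9): 9+25=34≡8 → i
l(11): 11+25=36≡10 → k
f(5): 5+25=30≡4 → e
e(4): 4+25=29≡3 → d
g(6): 6+25=31≡5 → f
n(13): 13+25=38≡12 → m
m(12): 12+25=37≡11 → l
c(2): 2+25=27≡1 → b

gikedfmlb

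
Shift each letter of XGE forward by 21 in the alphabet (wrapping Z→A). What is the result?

X(23): 23+21=44≡18 → S
G(6): 6+21=27≡1 → B
E(4): 4+21=25 → Z

SBZ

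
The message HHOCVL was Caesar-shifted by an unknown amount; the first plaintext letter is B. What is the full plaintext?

From the crib: H(7)−B(1)=6, so the shift is 6.
Subtract 6 from each ciphertext letter:
H(7): 7−6=1 → B
H(7): 7−6=1 → B
O(14): 14−6=8 → I
C(2): 2−6=-4≡22 → W
V(21): 21−6=15 → P
L(11): 11−6=5 → F

BBIWPF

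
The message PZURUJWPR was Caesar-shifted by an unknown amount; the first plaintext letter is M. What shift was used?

3

From the crib: P(15)−M(12)=3, so the shift is 3.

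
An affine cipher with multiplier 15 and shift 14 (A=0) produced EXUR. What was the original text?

ILQV

The inverse of 15 mod 26 is 7, since 15·7=105≡1. Apply D(y)=7·(y−14) mod 26:
E(4): 7·(4−14)=-70≡8 → I
X(23): 7·(23−14)=63≡11 → L
U(20): 7·(20−14)=42≡16 → Q
R(17): 7·(17−14)=21 → V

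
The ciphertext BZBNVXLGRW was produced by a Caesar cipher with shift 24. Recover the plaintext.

DBDPXZNITY

B(1): 1−24=-23≡3 → D
Z(25): 25−24=1 → B
B(1): 1−24=-23≡3 → D
N(13): 13−24=-11≡15 → P
V(21): 21−24=-3≡23 → X
X(23): 23−24=-1≡25 → Z
L(11): 11−24=-13≡13 → N
G(6): 6−24=-18≡8 → I
R(17): 17−24=-7≡19 → T
W(22): 22−24=-2≡24 → Y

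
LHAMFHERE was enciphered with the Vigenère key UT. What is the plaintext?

ROGTLOKYK

Repeat the key across the ciphertext: UTUTUTUTU
L(11)−U(20): -9≡17 → R
H(7)−T(19): -12≡14 → O
A(0)−U(20): -20≡6 → G
M(12)−T(19): -7≡19 → T
F(5)−U(20): -15≡11 → L
H(7)−T(19): -12≡14 → O
E(4)−U(20): -16≡10 → K
R(17)−T(19): -2≡24 → Y
E(4)−U(20): -16≡10 → K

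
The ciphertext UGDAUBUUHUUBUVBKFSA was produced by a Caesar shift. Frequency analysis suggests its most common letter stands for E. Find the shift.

The most frequent ciphertext letter is U (appears 7 times).
U is position 20; E is position 4.
Shift = 16.

16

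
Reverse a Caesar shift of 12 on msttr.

m(12): 12−12=0 → a
s(18): 18−12=6 → g
t(19): 19−12=7 → h
t(19): 19−12=7 → h
r(17): 17−12=5 → f

aghhf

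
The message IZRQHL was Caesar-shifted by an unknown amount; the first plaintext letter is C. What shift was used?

6

From the crib: I(8)−C(2)=6, so the shift is 6.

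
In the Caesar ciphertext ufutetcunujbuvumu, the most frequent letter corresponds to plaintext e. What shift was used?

The most frequent ciphertext letter is u (appears 7 times).
u is position 20; e is position 4.
Shift = 16.

16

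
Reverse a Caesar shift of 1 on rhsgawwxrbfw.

r(17): 17−1=16 → q
h(7): 7−1=6 → g
s(18): 18−1=17 → r
g(6): 6−1=5 → f
a(0): 0−1=-1≡25 → z
w(22): 22−1=21 → v
w(22): 22−1=21 → v
x(23): 23−1=22 → w
r(17): 17−1=16 → q
b(1): 1−1=0 → a
f(5): 5−1=4 → e
w(22): 22−1=21 → v

qgrfzvvwqaev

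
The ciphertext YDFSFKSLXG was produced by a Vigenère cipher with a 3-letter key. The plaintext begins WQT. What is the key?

Subtract each crib letter from the matching ciphertext letter (mod 26):
Y(24)−W(22)=2 → C
D(3)−Q(16)=-13≡13 → N
F(5)−T(19)=-14≡12 → M

CNM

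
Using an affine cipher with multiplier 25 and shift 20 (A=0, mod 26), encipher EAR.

E(4): 25·4+20=120≡16 → Q
A(0): 25·0+20=20 → U
R(17): 25·17+20=445≡3 → D

QUD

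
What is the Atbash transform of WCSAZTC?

W(22) → D(3)
C(2) → X(23)
S(18) → H(7)
A(0) → Z(25)
Z(25) → A(0)
T(19) → G(6)
C(2) → X(23)

DXHZAGX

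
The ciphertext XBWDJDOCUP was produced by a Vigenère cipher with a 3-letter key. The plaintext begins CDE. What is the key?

VYS

Subtract each crib letter from the matching ciphertext letter (mod 26):
X(23)−C(2)=21 → V
B(1)−D(3)=-2≡24 → Y
W(22)−E(4)=18 → S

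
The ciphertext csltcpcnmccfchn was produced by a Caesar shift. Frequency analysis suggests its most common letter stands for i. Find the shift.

20

The most frequent ciphertext letter is c (appears 6 times).
c is position 2; i is position 8.
Shift = -6≡20.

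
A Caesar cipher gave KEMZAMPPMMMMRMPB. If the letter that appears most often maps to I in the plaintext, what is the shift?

4

The most frequent ciphertext letter is M (appears 7 times).
M is position 12; I is position 8.
Shift = 4.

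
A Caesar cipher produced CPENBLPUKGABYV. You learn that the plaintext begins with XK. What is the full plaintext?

From the crib: C(2)−X(23)=-21≡5, so the shift is 5.
Subtract 5 from each ciphertext letter:
C(2): 2−5=-3≡23 → X
P(15): 15−5=10 → K
E(4): 4−5=-1≡25 → Z
N(13): 13−5=8 → I
B(1): 1−5=-4≡22 → W
L(11): 11−5=6 → G
P(15): 15−5=10 → K
U(20): 20−5=15 → P
K(10): 10−5=5 → F
G(6): 6−5=1 → B
A(0): 0−5=-5≡21 → V
B(1): 1−5=-4≡22 → W
Y(24): 24−5=19 → T
V(21): 21−5=16 → Q

XKZIWGKPFBVWTQ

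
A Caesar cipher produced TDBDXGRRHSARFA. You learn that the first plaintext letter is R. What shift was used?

2

From the crib: T(19)−R(17)=2, so the shift is 2.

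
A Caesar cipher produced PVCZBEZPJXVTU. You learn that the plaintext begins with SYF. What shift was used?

23

From the crib: P(15)−S(18)=-3≡23, so the shift is 23.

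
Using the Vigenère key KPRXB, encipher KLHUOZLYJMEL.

Repeat the key across the message: KPRXBKPRXBKP
K(10)+K(10): 20 → U
L(11)+P(15): 26≡0 → A
H(7)+R(17): 24 → Y
U(20)+X(23): 43≡17 → R
O(14)+B(1): 15 → P
Z(25)+K(10): 35≡9 → J
L(11)+P(15): 26≡0 → A
Y(24)+R(17): 41≡15 → P
J(9)+X(23): 32≡6 → G
M(12)+B(1): 13 → N
E(4)+K(10): 14 → O
L(11)+P(15): 26≡0 → A

UAYRPJAPGNOA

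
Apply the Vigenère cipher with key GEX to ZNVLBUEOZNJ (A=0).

FRSRFRKSWTN

Repeat the key across the message: GEXGEXGEXGE
Z(25)+G(6): 31≡5 → F
N(13)+E(4): 17 → R
V(21)+X(23): 44≡18 → S
L(11)+G(6): 17 → R
B(1)+E(4): 5 → F
U(20)+X(23): 43≡17 → R
E(4)+G(6): 10 → K
O(14)+E(4): 18 → S
Z(25)+X(23): 48≡22 → W
N(13)+G(6): 19 → T
J(9)+E(4): 13 → N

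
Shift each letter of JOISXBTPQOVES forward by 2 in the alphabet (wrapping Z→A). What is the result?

J(9): 9+2=11 → L
O(14): 14+2=16 → Q
I(8): 8+2=10 → K
S(18): 18+2=20 → U
X(23): 23+2=25 → Z
B(1): 1+2=3 → D
T(19): 19+2=21 → V
P(15): 15+2=17 → R
Q(16): 16+2=18 → S
O(14): 14+2=16 → Q
V(21): 21+2=23 → X
E(4): 4+2=6 → G
S(18): 18+2=20 → U

LQKUZDVRSQXGU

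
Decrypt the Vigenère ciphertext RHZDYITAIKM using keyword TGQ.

Repeat the key across the ciphertext: TGQTGQTGQTG
R(17)−T(19): -2≡24 → Y
H(7)−G(6): 1 → B
Z(25)−Q(16): 9 → J
D(3)−T(19): -16≡10 → K
Y(24)−G(6): 18 → S
I(8)−Q(16): -8≡18 → S
T(19)−T(19): 0 → A
A(0)−G(6): -6≡20 → U
I(8)−Q(16): -8≡18 → S
K(10)−T(19): -9≡17 → R
M(12)−G(6): 6 → G

YBJKSSAUSRG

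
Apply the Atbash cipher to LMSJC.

ONHQX

L(11) → O(14)
M(12) → N(13)
S(18) → H(7)
J(9) → Q(16)
C(2) → X(23)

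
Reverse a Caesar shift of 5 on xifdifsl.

x(23): 23−5=18 → s
i(8): 8−5=3 → d
f(5): 5−5=0 → a
d(3): 3−5=-2≡24 → y
i(8): 8−5=3 → d
f(5): 5−5=0 → a
s(18): 18−5=13 → n
l(11): 11−5=6 → g

sdaydang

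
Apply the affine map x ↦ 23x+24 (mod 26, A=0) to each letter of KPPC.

K(10): 23·10+24=254≡20 → U
P(15): 23·15+24=369≡5 → F
P(15): 23·15+24=369≡5 → F
C(2): 23·2+24=70≡18 → S

UFFS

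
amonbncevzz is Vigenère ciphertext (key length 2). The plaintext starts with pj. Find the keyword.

Subtract each crib letter from the matching ciphertext letter (mod 26):
a(0)−p(15)=-15≡11 → l
m(12)−j(9)=3 → d

ld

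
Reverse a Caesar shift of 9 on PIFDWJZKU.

GZWUNAQBL

P(15): 15−9=6 → G
I(8): 8−9=-1≡25 → Z
F(5): 5−9=-4≡22 → W
D(3): 3−9=-6≡20 → U
W(22): 22−9=13 → N
J(9): 9−9=0 → A
Z(25): 25−9=16 → Q
K(10): 10−9=1 → B
U(20): 20−9=11 → L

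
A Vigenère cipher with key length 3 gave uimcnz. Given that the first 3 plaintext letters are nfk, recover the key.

Subtract each crib letter from the matching ciphertext letter (mod 26):
u(20)−n(13)=7 → h
i(8)−f(5)=3 → d
m(12)−k(10)=2 → c

hdc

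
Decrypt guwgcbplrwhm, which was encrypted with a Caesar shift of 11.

vjlvrqeaglwb

g(6): 6−11=-5≡21 → v
u(20): 20−11=9 → j
w(22): 22−11=11 → l
g(6): 6−11=-5≡21 → v
c(2): 2−11=-9≡17 → r
b(1): 1−11=-10≡16 → q
p(15): 15−11=4 → e
l(11): 11−11=0 → a
r(17): 17−11=6 → g
w(22): 22−11=11 → l
h(7): 7−11=-4≡22 → w
m(12): 12−11=1 → b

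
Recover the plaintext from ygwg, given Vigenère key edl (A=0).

Repeat the key across the ciphertext: edle
y(24)−e(4): 20 → u
g(6)−d(3): 3 → d
w(22)−l(11): 11 → l
g(6)−e(4): 2 → c

udlc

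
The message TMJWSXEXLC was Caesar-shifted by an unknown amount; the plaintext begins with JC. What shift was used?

From the crib: T(19)−J(9)=10, so the shift is 10.

10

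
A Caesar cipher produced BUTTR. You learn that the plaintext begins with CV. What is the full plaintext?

CVUUS

From the crib: B(1)−C(2)=-1≡25, so the shift is 25.
Subtract 25 from each ciphertext letter:
B(1): 1−25=-24≡2 → C
U(20): 20−25=-5≡21 → V
T(19): 19−25=-6≡20 → U
T(19): 19−25=-6≡20 → U
R(17): 17−25=-8≡18 → S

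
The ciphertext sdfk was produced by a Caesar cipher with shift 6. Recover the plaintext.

s(18): 18−6=12 → m
d(3): 3−6=-3≡23 → x
f(5): 5−6=-1≡25 → z
k(10): 10−6=4 → e

mxze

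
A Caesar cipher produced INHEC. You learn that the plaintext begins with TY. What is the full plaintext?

From the crib: I(8)−T(19)=-11≡15, so the shift is 15.
Subtract 15 from each ciphertext letter:
I(8): 8−15=-7≡19 → T
N(13): 13−15=-2≡24 → Y
H(7): 7−15=-8≡18 → S
E(4): 4−15=-11≡15 → P
C(2): 2−15=-13≡13 → N

TYSPN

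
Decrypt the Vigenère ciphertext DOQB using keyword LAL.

SOFQ

Repeat the key across the ciphertext: LALL
D(3)−L(11): -8≡18 → S
O(14)−A(0): 14 → O
Q(16)−L(11): 5 → F
B(1)−L(11): -10≡16 → Q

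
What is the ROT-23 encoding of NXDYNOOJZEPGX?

KUAVKLLGWBMDU

N(13): 13+23=36≡10 → K
X(23): 23+23=46≡20 → U
D(3): 3+23=26≡0 → A
Y(24): 24+23=47≡21 → V
N(13): 13+23=36≡10 → K
O(14): 14+23=37≡11 → L
O(14): 14+23=37≡11 → L
J(9): 9+23=32≡6 → G
Z(25): 25+23=48≡22 → W
E(4): 4+23=27≡1 → B
P(15): 15+23=38≡12 → M
G(6): 6+23=29≡3 → D
X(23): 23+23=46≡20 → U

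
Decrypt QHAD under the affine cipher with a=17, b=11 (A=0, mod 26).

The inverse of 17 mod 26 is 23, since 17·23=391≡1. Apply D(y)=23·(y−11) mod 26:
Q(16): 23·(16−11)=115≡11 → L
H(7): 23·(7−11)=-92≡12 → M
A(0): 23·(0−11)=-253≡7 → H
D(3): 23·(3−11)=-184≡24 → Y

LMHY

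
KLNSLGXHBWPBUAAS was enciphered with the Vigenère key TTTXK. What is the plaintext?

RSUVBNEOEMWIBDQZ

Repeat the key across the ciphertext: TTTXKTTTXKTTTXKT
K(10)−T(19): -9≡17 → R
L(11)−T(19): -8≡18 → S
N(13)−T(19): -6≡20 → U
S(18)−X(23): -5≡21 → V
L(11)−K(10): 1 → B
G(6)−T(19): -13≡13 → N
X(23)−T(19): 4 → E
H(7)−T(19): -12≡14 → O
B(1)−X(23): -22≡4 → E
W(22)−K(10): 12 → M
P(15)−T(19): -4≡22 → W
B(1)−T(19): -18≡8 → I
U(20)−T(19): 1 → B
A(0)−X(23): -23≡3 → D
A(0)−K(10): -10≡16 → Q
S(18)−T(19): -1≡25 → Z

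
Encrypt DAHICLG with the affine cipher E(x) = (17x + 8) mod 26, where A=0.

D(3): 17·3+8=59≡7 → H
A(0): 17·0+8=8 → I
H(7): 17·7+8=127≡23 → X
I(8): 17·8+8=144≡14 → O
C(2): 17·2+8=42≡16 → Q
L(11): 17·11+8=195≡13 → N
G(6): 17·6+8=110≡6 → G

HIXOQNG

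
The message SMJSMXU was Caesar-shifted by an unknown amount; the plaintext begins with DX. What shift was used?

15

From the crib: S(18)−D(3)=15, so the shift is 15.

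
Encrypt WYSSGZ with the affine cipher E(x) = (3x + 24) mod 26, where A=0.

W(22): 3·22+24=90≡12 → M
Y(24): 3·24+24=96≡18 → S
S(18): 3·18+24=78≡0 → A
S(18): 3·18+24=78≡0 → A
G(6): 3·6+24=42≡16 → Q
Z(25): 3·25+24=99≡21 → V

MSAAQV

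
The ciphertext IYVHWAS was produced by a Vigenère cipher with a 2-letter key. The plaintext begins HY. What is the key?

Subtract each crib letter from the matching ciphertext letter (mod 26):
I(8)−H(7)=1 → B
Y(24)−Y(24)=0 → A

BA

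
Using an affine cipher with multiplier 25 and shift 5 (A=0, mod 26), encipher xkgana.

x(23): 25·23+5=580≡8 → i
k(10): 25·10+5=255≡21 → v
g(6): 25·6+5=155≡25 → z
a(0): 25·0+5=5 → f
n(13): 25·13+5=330≡18 → s
a(0): 25·0+5=5 → f

ivzfsf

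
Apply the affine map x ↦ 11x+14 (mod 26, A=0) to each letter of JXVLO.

JHLFM

J(9): 11·9+14=113≡9 → J
X(23): 11·23+14=267≡7 → H
V(21): 11·21+14=245≡11 → L
L(11): 11·11+14=135≡5 → F
O(14): 11·14+14=168≡12 → M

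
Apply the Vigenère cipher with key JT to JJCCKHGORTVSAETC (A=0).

SCLVTAPHAMELJXCV

Repeat the key across the message: JTJTJTJTJTJTJTJT
J(9)+J(9): 18 → S
J(9)+T(19): 28≡2 → C
C(2)+J(9): 11 → L
C(2)+T(19): 21 → V
K(10)+J(9): 19 → T
H(7)+T(19): 26≡0 → A
G(6)+J(9): 15 → P
O(14)+T(19): 33≡7 → H
R(17)+J(9): 26≡0 → A
T(19)+T(19): 38≡12 → M
V(21)+J(9): 30≡4 → E
S(18)+T(19): 37≡11 → L
A(0)+J(9): 9 → J
E(4)+T(19): 23 → X
T(19)+J(9): 28≡2 → C
C(2)+T(19): 21 → V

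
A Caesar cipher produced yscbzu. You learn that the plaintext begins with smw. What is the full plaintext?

smwvto

From the crib: y(24)−s(18)=6, so the shift is 6.
Subtract 6 from each ciphertext letter:
y(24): 24−6=18 → s
s(18): 18−6=12 → m
c(2): 2−6=-4≡22 → w
b(1): 1−6=-5≡21 → v
z(25): 25−6=19 → t
u(20): 20−6=14 → o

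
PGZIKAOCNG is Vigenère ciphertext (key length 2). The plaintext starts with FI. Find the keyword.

KY

Subtract each crib letter from the matching ciphertext letter (mod 26):
P(15)−F(5)=10 → K
G(6)−I(8)=-2≡24 → Y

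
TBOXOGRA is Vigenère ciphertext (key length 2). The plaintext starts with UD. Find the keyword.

ZY

Subtract each crib letter from the matching ciphertext letter (mod 26):
T(19)−U(20)=-1≡25 → Z
B(1)−D(3)=-2≡24 → Y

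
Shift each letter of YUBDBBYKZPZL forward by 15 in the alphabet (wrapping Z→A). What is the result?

NJQSQQNZOEOA

Y(24): 24+15=39≡13 → N
U(20): 20+15=35≡9 → J
B(1): 1+15=16 → Q
D(3): 3+15=18 → S
B(1): 1+15=16 → Q
B(1): 1+15=16 → Q
Y(24): 24+15=39≡13 → N
K(10): 10+15=25 → Z
Z(25): 25+15=40≡14 → O
P(15): 15+15=30≡4 → E
Z(25): 25+15=40≡14 → O
L(11): 11+15=26≡0 → A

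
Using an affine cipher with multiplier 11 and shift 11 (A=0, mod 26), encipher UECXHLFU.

U(20): 11·20+11=231≡23 → X
E(4): 11·4+11=55≡3 → D
C(2): 11·2+11=33≡7 → H
X(23): 11·23+11=264≡4 → E
H(7): 11·7+11=88≡10 → K
L(11): 11·11+11=132≡2 → C
F(5): 11·5+11=66≡14 → O
U(20): 11·20+11=231≡23 → X

XDHEKCOX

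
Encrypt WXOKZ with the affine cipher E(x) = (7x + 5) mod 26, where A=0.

W(22): 7·22+5=159≡3 → D
X(23): 7·23+5=166≡10 → K
O(14): 7·14+5=103≡25 → Z
K(10): 7·10+5=75≡23 → X
Z(25): 7·25+5=180≡24 → Y

DKZXY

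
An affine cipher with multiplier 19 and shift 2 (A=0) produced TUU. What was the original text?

The inverse of 19 mod 26 is 11, since 19·11=209≡1. Apply D(y)=11·(y−2) mod 26:
T(19): 11·(19−2)=187≡5 → F
U(20): 11·(20−2)=198≡16 → Q
U(20): 11·(20−2)=198≡16 → Q

FQQ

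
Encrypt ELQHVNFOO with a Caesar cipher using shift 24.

E(4): 4+24=28≡2 → C
L(11): 11+24=35≡9 → J
Q(16): 16+24=40≡14 → O
H(7): 7+24=31≡5 → F
V(21): 21+24=45≡19 → T
N(13): 13+24=37≡11 → L
F(5): 5+24=29≡3 → D
O(14): 14+24=38≡12 → M
O(14): 14+24=38≡12 → M

CJOFTLDMM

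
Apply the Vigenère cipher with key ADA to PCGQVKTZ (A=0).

PFGQYKTC

Repeat the key across the message: ADAADAAD
P(15)+A(0): 15 → P
C(2)+D(3): 5 → F
G(6)+A(0): 6 → G
Q(16)+A(0): 16 → Q
V(21)+D(3): 24 → Y
K(10)+A(0): 10 → K
T(19)+A(0): 19 → T
Z(25)+D(3): 28≡2 → C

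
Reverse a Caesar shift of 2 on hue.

h(7): 7−2=5 → f
u(20): 20−2=18 → s
e(4): 4−2=2 → c

fsc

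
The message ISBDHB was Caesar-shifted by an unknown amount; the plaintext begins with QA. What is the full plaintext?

From the crib: I(8)−Q(16)=-8≡18, so the shift is 18.
Subtract 18 from each ciphertext letter:
I(8): 8−18=-10≡16 → Q
S(18): 18−18=0 → A
B(1): 1−18=-17≡9 → J
D(3): 3−18=-15≡11 → L
H(7): 7−18=-11≡15 → P
B(1): 1−18=-17≡9 → J

QAJLPJ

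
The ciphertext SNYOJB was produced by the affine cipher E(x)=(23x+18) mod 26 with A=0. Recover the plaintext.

ATYKDX

The inverse of 23 mod 26 is 17, since 23·17=391≡1. Apply D(y)=17·(y−18) mod 26:
S(18): 17·(18−18)=0 → A
N(13): 17·(13−18)=-85≡19 → T
Y(24): 17·(24−18)=102≡24 → Y
O(14): 17·(14−18)=-68≡10 → K
J(9): 17·(9−18)=-153≡3 → D
B(1): 17·(1−18)=-289≡23 → X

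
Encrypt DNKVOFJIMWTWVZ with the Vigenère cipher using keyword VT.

Repeat the key across the message: VTVTVTVTVTVTVT
D(3)+V(21): 24 → Y
N(13)+T(19): 32≡6 → G
K(10)+V(21): 31≡5 → F
V(21)+T(19): 40≡14 → O
O(14)+V(21): 35≡9 → J
F(5)+T(19): 24 → Y
J(9)+V(21): 30≡4 → E
I(8)+T(19): 27≡1 → B
M(12)+V(21): 33≡7 → H
W(22)+T(19): 41≡15 → P
T(19)+V(21): 40≡14 → O
W(22)+T(19): 41≡15 → P
V(21)+V(21): 42≡16 → Q
Z(25)+T(19): 44≡18 → S

YGFOJYEBHPOPQS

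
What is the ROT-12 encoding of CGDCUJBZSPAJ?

C(2): 2+12=14 → O
G(6): 6+12=18 → S
D(3): 3+12=15 → P
C(2): 2+12=14 → O
U(20): 20+12=32≡6 → G
J(9): 9+12=21 → V
B(1): 1+12=13 → N
Z(25): 25+12=37≡11 → L
S(18): 18+12=30≡4 → E
P(15): 15+12=27≡1 → B
A(0): 0+12=12 → M
J(9): 9+12=21 → V

OSPOGVNLEBMV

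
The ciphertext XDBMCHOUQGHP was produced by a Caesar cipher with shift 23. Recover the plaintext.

AGEPFKRXTJKS

X(23): 23−23=0 → A
D(3): 3−23=-20≡6 → G
B(1): 1−23=-22≡4 → E
M(12): 12−23=-11≡15 → P
C(2): 2−23=-21≡5 → F
H(7): 7−23=-16≡10 → K
O(14): 14−23=-9≡17 → R
U(20): 20−23=-3≡23 → X
Q(16): 16−23=-7≡19 → T
G(6): 6−23=-17≡9 → J
H(7): 7−23=-16≡10 → K
P(15): 15−23=-8≡18 → S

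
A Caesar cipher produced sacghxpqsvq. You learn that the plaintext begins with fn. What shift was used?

From the crib: s(18)−f(5)=13, so the shift is 13.

13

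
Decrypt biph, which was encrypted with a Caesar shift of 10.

b(1): 1−10=-9≡17 → r
i(8): 8−10=-2≡24 → y
p(15): 15−10=5 → f
h(7): 7−10=-3≡23 → x

ryfx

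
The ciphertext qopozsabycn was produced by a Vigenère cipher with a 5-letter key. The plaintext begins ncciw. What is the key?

Subtract each crib letter from the matching ciphertext letter (mod 26):
q(16)−n(13)=3 → d
o(14)−c(2)=12 → m
p(15)−c(2)=13 → n
o(14)−i(8)=6 → g
z(25)−w(22)=3 → d

dmngd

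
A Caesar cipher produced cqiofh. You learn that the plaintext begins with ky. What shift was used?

From the crib: c(2)−k(10)=-8≡18, so the shift is 18.

18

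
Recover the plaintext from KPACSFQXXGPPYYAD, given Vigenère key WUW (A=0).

OVEGYJUDBKVTCEEH

Repeat the key across the ciphertext: WUWWUWWUWWUWWUWW
K(10)−W(22): -12≡14 → O
P(15)−U(20): -5≡21 → V
A(0)−W(22): -22≡4 → E
C(2)−W(22): -20≡6 → G
S(18)−U(20): -2≡24 → Y
F(5)−W(22): -17≡9 → J
Q(16)−W(22): -6≡20 → U
X(23)−U(20): 3 → D
X(23)−W(22): 1 → B
G(6)−W(22): -16≡10 → K
P(15)−U(20): -5≡21 → V
P(15)−W(22): -7≡19 → T
Y(24)−W(22): 2 → C
Y(24)−U(20): 4 → E
A(0)−W(22): -22≡4 → E
D(3)−W(22): -19≡7 → H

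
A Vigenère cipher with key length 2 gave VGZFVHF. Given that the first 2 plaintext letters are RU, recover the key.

Subtract each crib letter from the matching ciphertext letter (mod 26):
V(21)−R(17)=4 → E
G(6)−U(20)=-14≡12 → M

EM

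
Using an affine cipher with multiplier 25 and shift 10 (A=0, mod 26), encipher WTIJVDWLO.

W(22): 25·22+10=560≡14 → O
T(19): 25·19+10=485≡17 → R
I(8): 25·8+10=210≡2 → C
J(9): 25·9+10=235≡1 → B
V(21): 25·21+10=535≡15 → P
D(3): 25·3+10=85≡7 → H
W(22): 25·22+10=560≡14 → O
L(11): 25·11+10=285≡25 → Z
O(14): 25·14+10=360≡22 → W

ORCBPHOZW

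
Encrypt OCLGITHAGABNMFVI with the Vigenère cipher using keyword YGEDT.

Repeat the key across the message: YGEDTYGEDTYGEDTY
O(14)+Y(24): 38≡12 → M
C(2)+G(6): 8 → I
L(11)+E(4): 15 → P
G(6)+D(3): 9 → J
I(8)+T(19): 27≡1 → B
T(19)+Y(24): 43≡17 → R
H(7)+G(6): 13 → N
A(0)+E(4): 4 → E
G(6)+D(3): 9 → J
A(0)+T(19): 19 → T
B(1)+Y(24): 25 → Z
N(13)+G(6): 19 → T
M(12)+E(4): 16 → Q
F(5)+D(3): 8 → I
V(21)+T(19): 40≡14 → O
I(8)+Y(24): 32≡6 → G

MIPJBRNEJTZTQIOG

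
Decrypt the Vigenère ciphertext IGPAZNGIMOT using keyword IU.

AMHGRTYOEUL

Repeat the key across the ciphertext: IUIUIUIUIUI
I(8)−I(8): 0 → A
G(6)−U(20): -14≡12 → M
P(15)−I(8): 7 → H
A(0)−U(20): -20≡6 → G
Z(25)−I(8): 17 → R
N(13)−U(20): -7≡19 → T
G(6)−I(8): -2≡24 → Y
I(8)−U(20): -12≡14 → O
M(12)−I(8): 4 → E
O(14)−U(20): -6≡20 → U
T(19)−I(8): 11 → L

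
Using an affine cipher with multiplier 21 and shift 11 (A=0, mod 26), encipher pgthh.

ohucc

p(15): 21·15+11=326≡14 → o
g(6): 21·6+11=137≡7 → h
t(19): 21·19+11=410≡20 → u
h(7): 21·7+11=158≡2 → c
h(7): 21·7+11=158≡2 → c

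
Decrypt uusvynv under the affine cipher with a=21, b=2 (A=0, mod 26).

mmcrgdr

The inverse of 21 mod 26 is 5, since 21·5=105≡1. Apply D(y)=5·(y−2) mod 26:
u(20): 5·(20−2)=90≡12 → m
u(20): 5·(20−2)=90≡12 → m
s(18): 5·(18−2)=80≡2 → c
v(21): 5·(21−2)=95≡17 → r
y(24): 5·(24−2)=110≡6 → g
n(13): 5·(13−2)=55≡3 → d
v(21): 5·(21−2)=95≡17 → r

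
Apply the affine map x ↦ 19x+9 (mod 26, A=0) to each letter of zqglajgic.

qbtkjytfv

z(25): 19·25+9=484≡16 → q
q(16): 19·16+9=313≡1 → b
g(6): 19·6+9=123≡19 → t
l(11): 19·11+9=218≡10 → k
a(0): 19·0+9=9 → j
j(9): 19·9+9=180≡24 → y
g(6): 19·6+9=123≡19 → t
i(8): 19·8+9=161≡5 → f
c(2): 19·2+9=47≡21 → v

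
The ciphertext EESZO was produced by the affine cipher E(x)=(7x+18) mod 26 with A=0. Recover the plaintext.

YYABS

The inverse of 7 mod 26 is 15, since 7·15=105≡1. Apply D(y)=15·(y−18) mod 26:
E(4): 15·(4−18)=-210≡24 → Y
E(4): 15·(4−18)=-210≡24 → Y
S(18): 15·(18−18)=0 → A
Z(25): 15·(25−18)=105≡1 → B
O(14): 15·(14−18)=-60≡18 → S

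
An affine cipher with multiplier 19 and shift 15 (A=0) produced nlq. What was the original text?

eil

The inverse of 19 mod 26 is 11, since 19·11=209≡1. Apply D(y)=11·(y−15) mod 26:
n(13): 11·(13−15)=-22≡4 → e
l(11): 11·(11−15)=-44≡8 → i
q(16): 11·(16−15)=11 → l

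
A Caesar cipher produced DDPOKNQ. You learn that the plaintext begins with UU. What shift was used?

9

From the crib: D(3)−U(20)=-17≡9, so the shift is 9.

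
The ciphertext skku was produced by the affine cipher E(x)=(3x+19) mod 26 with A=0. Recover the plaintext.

The inverse of 3 mod 26 is 9, since 3·9=27≡1. Apply D(y)=9·(y−19) mod 26:
s(18): 9·(18−19)=-9≡17 → r
k(10): 9·(10−19)=-81≡23 → x
k(10): 9·(10−19)=-81≡23 → x
u(20): 9·(20−19)=9 → j

rxxj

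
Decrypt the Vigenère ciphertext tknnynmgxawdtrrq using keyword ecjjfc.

Repeat the key across the ciphertext: ecjjfcecjjfcecjj
t(19)−e(4): 15 → p
k(10)−c(2): 8 → i
n(13)−j(9): 4 → e
n(13)−j(9): 4 → e
y(24)−f(5): 19 → t
n(13)−c(2): 11 → l
m(12)−e(4): 8 → i
g(6)−c(2): 4 → e
x(23)−j(9): 14 → o
a(0)−j(9): -9≡17 → r
w(22)−f(5): 17 → r
d(3)−c(2): 1 → b
t(19)−e(4): 15 → p
r(17)−c(2): 15 → p
r(17)−j(9): 8 → i
q(16)−j(9): 7 → h

pieetlieorrbppih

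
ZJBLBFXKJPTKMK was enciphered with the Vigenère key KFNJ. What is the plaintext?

PEOCRAKBZKGBCF

Repeat the key across the ciphertext: KFNJKFNJKFNJKF
Z(25)−K(10): 15 → P
J(9)−F(5): 4 → E
B(1)−N(13): -12≡14 → O
L(11)−J(9): 2 → C
B(1)−K(10): -9≡17 → R
F(5)−F(5): 0 → A
X(23)−N(13): 10 → K
K(10)−J(9): 1 → B
J(9)−K(10): -1≡25 → Z
P(15)−F(5): 10 → K
T(19)−N(13): 6 → G
K(10)−J(9): 1 → B
M(12)−K(10): 2 → C
K(10)−F(5): 5 → F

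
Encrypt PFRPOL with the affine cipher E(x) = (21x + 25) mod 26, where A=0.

P(15): 21·15+25=340≡2 → C
F(5): 21·5+25=130≡0 → A
R(17): 21·17+25=382≡18 → S
P(15): 21·15+25=340≡2 → C
O(14): 21·14+25=319≡7 → H
L(11): 21·11+25=256≡22 → W

CASCHW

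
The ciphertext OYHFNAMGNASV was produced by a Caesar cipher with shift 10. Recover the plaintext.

O(14): 14−10=4 → E
Y(24): 24−10=14 → O
H(7): 7−10=-3≡23 → X
F(5): 5−10=-5≡21 → V
N(13): 13−10=3 → D
A(0): 0−10=-10≡16 → Q
M(12): 12−10=2 → C
G(6): 6−10=-4≡22 → W
N(13): 13−10=3 → D
A(0): 0−10=-10≡16 → Q
S(18): 18−10=8 → I
V(21): 21−10=11 → L

EOXVDQCWDQIL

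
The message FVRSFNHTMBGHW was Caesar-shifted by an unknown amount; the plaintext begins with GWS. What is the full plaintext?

GWSTGOIUNCHIX

From the crib: F(5)−G(6)=-1≡25, so the shift is 25.
Subtract 25 from each ciphertext letter:
F(5): 5−25=-20≡6 → G
V(21): 21−25=-4≡22 → W
R(17): 17−25=-8≡18 → S
S(18): 18−25=-7≡19 → T
F(5): 5−25=-20≡6 → G
N(13): 13−25=-12≡14 → O
H(7): 7−25=-18≡8 → I
T(19): 19−25=-6≡20 → U
M(12): 12−25=-13≡13 → N
B(1): 1−25=-24≡2 → C
G(6): 6−25=-19≡7 → H
H(7): 7−25=-18≡8 → I
W(22): 22−25=-3≡23 → X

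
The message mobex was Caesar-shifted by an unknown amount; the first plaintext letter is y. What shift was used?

From the crib: m(12)−y(24)=-12≡14, so the shift is 14.

14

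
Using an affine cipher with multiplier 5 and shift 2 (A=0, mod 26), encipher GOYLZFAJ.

G(6): 5·6+2=32≡6 → G
O(14): 5·14+2=72≡20 → U
Y(24): 5·24+2=122≡18 → S
L(11): 5·11+2=57≡5 → F
Z(25): 5·25+2=127≡23 → X
F(5): 5·5+2=27≡1 → B
A(0): 5·0+2=2 → C
J(9): 5·9+2=47≡21 → V

GUSFXBCV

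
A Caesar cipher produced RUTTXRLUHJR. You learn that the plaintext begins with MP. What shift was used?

From the crib: R(17)−M(12)=5, so the shift is 5.

5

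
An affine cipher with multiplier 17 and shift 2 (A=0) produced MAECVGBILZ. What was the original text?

WGUAVODIZJ

The inverse of 17 mod 26 is 23, since 17·23=391≡1. Apply D(y)=23·(y−2) mod 26:
M(12): 23·(12−2)=230≡22 → W
A(0): 23·(0−2)=-46≡6 → G
E(4): 23·(4−2)=46≡20 → U
C(2): 23·(2−2)=0 → A
V(21): 23·(21−2)=437≡21 → V
G(6): 23·(6−2)=92≡14 → O
B(1): 23·(1−2)=-23≡3 → D
I(8): 23·(8−2)=138≡8 → I
L(11): 23·(11−2)=207≡25 → Z
Z(25): 23·(25−2)=529≡9 → J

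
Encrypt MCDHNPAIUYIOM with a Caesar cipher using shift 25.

M(12): 12+25=37≡11 → L
C(2): 2+25=27≡1 → B
D(3): 3+25=28≡2 → C
H(7): 7+25=32≡6 → G
N(13): 13+25=38≡12 → M
P(15): 15+25=40≡14 → O
A(0): 0+25=25 → Z
I(8): 8+25=33≡7 → H
U(20): 20+25=45≡19 → T
Y(24): 24+25=49≡23 → X
I(8): 8+25=33≡7 → H
O(14): 14+25=39≡13 → N
M(12): 12+25=37≡11 → L

LBCGMOZHTXHNL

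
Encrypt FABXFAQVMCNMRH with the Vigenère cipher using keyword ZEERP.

Repeat the key across the message: ZEERPZEERPZEER
F(5)+Z(25): 30≡4 → E
A(0)+E(4): 4 → E
B(1)+E(4): 5 → F
X(23)+R(17): 40≡14 → O
F(5)+P(15): 20 → U
A(0)+Z(25): 25 → Z
Q(16)+E(4): 20 → U
V(21)+E(4): 25 → Z
M(12)+R(17): 29≡3 → D
C(2)+P(15): 17 → R
N(13)+Z(25): 38≡12 → M
M(12)+E(4): 16 → Q
R(17)+E(4): 21 → V
H(7)+R(17): 24 → Y

EEFOUZUZDRMQVY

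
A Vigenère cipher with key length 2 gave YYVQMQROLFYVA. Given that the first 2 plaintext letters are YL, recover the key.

Subtract each crib letter from the matching ciphertext letter (mod 26):
Y(24)−Y(24)=0 → A
Y(24)−L(11)=13 → N

AN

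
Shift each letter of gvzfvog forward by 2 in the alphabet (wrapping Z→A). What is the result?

g(6): 6+2=8 → i
v(21): 21+2=23 → x
z(25): 25+2=27≡1 → b
f(5): 5+2=7 → h
v(21): 21+2=23 → x
o(14): 14+2=16 → q
g(6): 6+2=8 → i

ixbhxqi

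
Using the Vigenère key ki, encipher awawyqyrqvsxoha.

Repeat the key across the message: kikikikikikikik
a(0)+k(10): 10 → k
w(22)+i(8): 30≡4 → e
a(0)+k(10): 10 → k
w(22)+i(8): 30≡4 → e
y(24)+k(10): 34≡8 → i
q(16)+i(8): 24 → y
y(24)+k(10): 34≡8 → i
r(17)+i(8): 25 → z
q(16)+k(10): 26≡0 → a
v(21)+i(8): 29≡3 → d
s(18)+k(10): 28≡2 → c
x(23)+i(8): 31≡5 → f
o(14)+k(10): 24 → y
h(7)+i(8): 15 → p
a(0)+k(10): 10 → k

kekeiyizadcfypk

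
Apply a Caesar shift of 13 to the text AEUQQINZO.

NRHDDVAMB

A(0): 0+13=13 → N
E(4): 4+13=17 → R
U(20): 20+13=33≡7 → H
Q(16): 16+13=29≡3 → D
Q(16): 16+13=29≡3 → D
I(8): 8+13=21 → V
N(13): 13+13=26≡0 → A
Z(25): 25+13=38≡12 → M
O(14): 14+13=27≡1 → B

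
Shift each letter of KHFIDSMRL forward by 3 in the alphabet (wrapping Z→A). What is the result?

NKILGVPUO

K(10): 10+3=13 → N
H(7): 7+3=10 → K
F(5): 5+3=8 → I
I(8): 8+3=11 → L
D(3): 3+3=6 → G
S(18): 18+3=21 → V
M(12): 12+3=15 → P
R(17): 17+3=20 → U
L(11): 11+3=14 → O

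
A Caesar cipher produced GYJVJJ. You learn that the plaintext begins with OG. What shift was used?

18

From the crib: G(6)−O(14)=-8≡18, so the shift is 18.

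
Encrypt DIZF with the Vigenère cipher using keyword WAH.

Repeat the key across the message: WAHW
D(3)+W(22): 25 → Z
I(8)+A(0): 8 → I
Z(25)+H(7): 32≡6 → G
F(5)+W(22): 27≡1 → B

ZIGB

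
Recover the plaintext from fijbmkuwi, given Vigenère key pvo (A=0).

Repeat the key across the ciphertext: pvopvopvo
f(5)−p(15): -10≡16 → q
i(8)−v(21): -13≡13 → n
j(9)−o(14): -5≡21 → v
b(1)−p(15): -14≡12 → m
m(12)−v(21): -9≡17 → r
k(10)−o(14): -4≡22 → w
u(20)−p(15): 5 → f
w(22)−v(21): 1 → b
i(8)−o(14): -6≡20 → u

qnvmrwfbu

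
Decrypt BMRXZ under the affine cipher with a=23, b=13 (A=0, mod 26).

EJQOW

The inverse of 23 mod 26 is 17, since 23·17=391≡1. Apply D(y)=17·(y−13) mod 26:
B(1): 17·(1−13)=-204≡4 → E
M(12): 17·(12−13)=-17≡9 → J
R(17): 17·(17−13)=68≡16 → Q
X(23): 17·(23−13)=170≡14 → O
Z(25): 17·(25−13)=204≡22 → W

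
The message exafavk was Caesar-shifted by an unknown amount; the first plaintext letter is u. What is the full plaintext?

From the crib: e(4)−u(20)=-16≡10, so the shift is 10.
Subtract 10 from each ciphertext letter:
e(4): 4−10=-6≡20 → u
x(23): 23−10=13 → n
a(0): 0−10=-10≡16 → q
f(5): 5−10=-5≡21 → v
a(0): 0−10=-10≡16 → q
v(21): 21−10=11 → l
k(10): 10−10=0 → a

unqvqla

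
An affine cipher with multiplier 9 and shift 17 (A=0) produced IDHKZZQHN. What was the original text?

ZKWFYYXWO

The inverse of 9 mod 26 is 3, since 9·3=27≡1. Apply D(y)=3·(y−17) mod 26:
I(8): 3·(8−17)=-27≡25 → Z
D(3): 3·(3−17)=-42≡10 → K
H(7): 3·(7−17)=-30≡22 → W
K(10): 3·(10−17)=-21≡5 → F
Z(25): 3·(25−17)=24 → Y
Z(25): 3·(25−17)=24 → Y
Q(16): 3·(16−17)=-3≡23 → X
H(7): 3·(7−17)=-30≡22 → W
N(13): 3·(13−17)=-12≡14 → O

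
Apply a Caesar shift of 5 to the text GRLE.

G(6): 6+5=11 → L
R(17): 17+5=22 → W
L(11): 11+5=16 → Q
E(4): 4+5=9 → J

LWQJ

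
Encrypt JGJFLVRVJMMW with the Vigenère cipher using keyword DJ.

MPMOOEUEMVPF

Repeat the key across the message: DJDJDJDJDJDJ
J(9)+D(3): 12 → M
G(6)+J(9): 15 → P
J(9)+D(3): 12 → M
F(5)+J(9): 14 → O
L(11)+D(3): 14 → O
V(21)+J(9): 30≡4 → E
R(17)+D(3): 20 → U
V(21)+J(9): 30≡4 → E
J(9)+D(3): 12 → M
M(12)+J(9): 21 → V
M(12)+D(3): 15 → P
W(22)+J(9): 31≡5 → F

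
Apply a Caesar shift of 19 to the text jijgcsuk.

j(9): 9+19=28≡2 → c
i(8): 8+19=27≡1 → b
j(9): 9+19=28≡2 → c
g(6): 6+19=25 → z
c(2): 2+19=21 → v
s(18): 18+19=37≡11 → l
u(20): 20+19=39≡13 → n
k(10): 10+19=29≡3 → d

cbczvlnd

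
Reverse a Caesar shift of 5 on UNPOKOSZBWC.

PIKJFJNUWRX

U(20): 20−5=15 → P
N(13): 13−5=8 → I
P(15): 15−5=10 → K
O(14): 14−5=9 → J
K(10): 10−5=5 → F
O(14): 14−5=9 → J
S(18): 18−5=13 → N
Z(25): 25−5=20 → U
B(1): 1−5=-4≡22 → W
W(22): 22−5=17 → R
C(2): 2−5=-3≡23 → X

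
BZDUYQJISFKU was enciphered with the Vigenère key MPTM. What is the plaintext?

PKKIMBQWGQRI

Repeat the key across the ciphertext: MPTMMPTMMPTM
B(1)−M(12): -11≡15 → P
Z(25)−P(15): 10 → K
D(3)−T(19): -16≡10 → K
U(20)−M(12): 8 → I
Y(24)−M(12): 12 → M
Q(16)−P(15): 1 → B
J(9)−T(19): -10≡16 → Q
I(8)−M(12): -4≡22 → W
S(18)−M(12): 6 → G
F(5)−P(15): -10≡16 → Q
K(10)−T(19): -9≡17 → R
U(20)−M(12): 8 → I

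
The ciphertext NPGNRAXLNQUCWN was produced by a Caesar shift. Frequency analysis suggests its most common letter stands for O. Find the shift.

The most frequent ciphertext letter is N (appears 4 times).
N is position 13; O is position 14.
Shift = -1≡25.

25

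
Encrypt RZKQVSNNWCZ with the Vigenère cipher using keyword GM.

XLQCBETZCOF

Repeat the key across the message: GMGMGMGMGMG
R(17)+G(6): 23 → X
Z(25)+M(12): 37≡11 → L
K(10)+G(6): 16 → Q
Q(16)+M(12): 28≡2 → C
V(21)+G(6): 27≡1 → B
S(18)+M(12): 30≡4 → E
N(13)+G(6): 19 → T
N(13)+M(12): 25 → Z
W(22)+G(6): 28≡2 → C
C(2)+M(12): 14 → O
Z(25)+G(6): 31≡5 → F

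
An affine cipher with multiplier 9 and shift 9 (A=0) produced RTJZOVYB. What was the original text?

The inverse of 9 mod 26 is 3, since 9·3=27≡1. Apply D(y)=3·(y−9) mod 26:
R(17): 3·(17−9)=24 → Y
T(19): 3·(19−9)=30≡4 → E
J(9): 3·(9−9)=0 → A
Z(25): 3·(25−9)=48≡22 → W
O(14): 3·(14−9)=15 → P
V(21): 3·(21−9)=36≡10 → K
Y(24): 3·(24−9)=45≡19 → T
B(1): 3·(1−9)=-24≡2 → C

YEAWPKTC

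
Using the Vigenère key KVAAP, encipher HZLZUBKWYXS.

Repeat the key across the message: KVAAPKVAAPK
H(7)+K(10): 17 → R
Z(25)+V(21): 46≡20 → U
L(11)+A(0): 11 → L
Z(25)+A(0): 25 → Z
U(20)+P(15): 35≡9 → J
B(1)+K(10): 11 → L
K(10)+V(21): 31≡5 → F
W(22)+A(0): 22 → W
Y(24)+A(0): 24 → Y
X(23)+P(15): 38≡12 → M
S(18)+K(10): 28≡2 → C

RULZJLFWYMC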